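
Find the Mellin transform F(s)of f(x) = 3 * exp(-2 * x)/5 3 * gamma(s)/(5 * 2^s)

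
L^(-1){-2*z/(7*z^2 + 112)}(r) -2*cos(4*r)/7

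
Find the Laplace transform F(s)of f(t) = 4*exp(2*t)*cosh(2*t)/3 4*(s - 2)/(3*s*(s - 4))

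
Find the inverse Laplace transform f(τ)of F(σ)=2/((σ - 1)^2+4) exp(τ)*sin(2*τ)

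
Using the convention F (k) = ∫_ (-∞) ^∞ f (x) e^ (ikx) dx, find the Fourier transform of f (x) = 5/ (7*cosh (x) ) 5*pi/ (7*cosh (pi*k/2) ) 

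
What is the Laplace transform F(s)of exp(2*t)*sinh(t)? 1/((s - 2)^2 - 1)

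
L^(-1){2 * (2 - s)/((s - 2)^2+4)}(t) -2 * exp(2 * t) * cos(2 * t)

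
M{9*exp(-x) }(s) 9*gamma(s) 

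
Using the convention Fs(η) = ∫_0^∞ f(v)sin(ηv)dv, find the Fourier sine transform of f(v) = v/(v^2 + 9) pi * exp(-3 * η)/2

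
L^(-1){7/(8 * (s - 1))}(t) 7 * exp(t)/8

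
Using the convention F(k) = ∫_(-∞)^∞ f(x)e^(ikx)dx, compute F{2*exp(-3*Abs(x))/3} 4/(k^2+9)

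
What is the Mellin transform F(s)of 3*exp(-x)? 3*gamma(s)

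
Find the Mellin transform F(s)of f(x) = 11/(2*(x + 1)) 11*pi*csc(pi*s)/2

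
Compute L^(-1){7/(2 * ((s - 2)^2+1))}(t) 7 * exp(2 * t) * sin(t)/2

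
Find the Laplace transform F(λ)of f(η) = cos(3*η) λ/(λ^2 + 9)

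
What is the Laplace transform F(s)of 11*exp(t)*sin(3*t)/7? 33/(7*((s - 1)^2 + 9))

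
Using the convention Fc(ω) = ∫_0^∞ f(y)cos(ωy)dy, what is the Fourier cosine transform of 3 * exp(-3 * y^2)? sqrt(3) * sqrt(pi) * exp(-ω^2/12)/2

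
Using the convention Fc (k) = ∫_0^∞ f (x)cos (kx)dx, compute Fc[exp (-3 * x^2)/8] sqrt (3) * sqrt (pi) * exp (-k^2/12)/48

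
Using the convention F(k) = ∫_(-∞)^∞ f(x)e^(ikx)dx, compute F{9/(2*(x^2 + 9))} 3*pi*exp(-3*Abs(k))/2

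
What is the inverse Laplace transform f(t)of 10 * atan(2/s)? 10 * sin(2 * t)/t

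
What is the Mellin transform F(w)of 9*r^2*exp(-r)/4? 9*gamma(w + 2)/4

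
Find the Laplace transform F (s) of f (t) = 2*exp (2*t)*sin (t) 2/ ( (s - 2) ^2 + 1) 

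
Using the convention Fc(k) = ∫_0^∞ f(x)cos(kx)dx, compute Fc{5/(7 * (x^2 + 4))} 5 * pi * exp(-2 * k)/28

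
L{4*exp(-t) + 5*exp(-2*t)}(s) 5/(s + 2) + 4/(s + 1)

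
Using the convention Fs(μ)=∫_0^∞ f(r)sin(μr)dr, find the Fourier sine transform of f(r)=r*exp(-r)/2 μ/(μ^2 + 1)^2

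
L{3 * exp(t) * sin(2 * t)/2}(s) 3/((s - 1)^2 + 4)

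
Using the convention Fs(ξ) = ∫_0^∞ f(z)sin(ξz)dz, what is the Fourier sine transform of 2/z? pi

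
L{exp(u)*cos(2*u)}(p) (p - 1)/((p - 1)^2 + 4)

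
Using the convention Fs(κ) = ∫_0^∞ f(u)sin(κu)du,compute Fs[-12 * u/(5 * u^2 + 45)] -6 * pi * exp(-3 * κ)/5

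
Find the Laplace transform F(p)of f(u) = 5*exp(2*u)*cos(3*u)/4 5*(p - 2)/(4*((p - 2)^2 + 9))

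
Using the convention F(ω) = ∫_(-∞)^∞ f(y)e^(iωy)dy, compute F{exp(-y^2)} sqrt(pi) * exp(-ω^2/4)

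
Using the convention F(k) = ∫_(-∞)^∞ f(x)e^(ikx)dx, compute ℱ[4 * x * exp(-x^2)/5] 2 * I * sqrt(pi) * k * exp(-k^2/4)/5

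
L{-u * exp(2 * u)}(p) -1/(p - 2)^2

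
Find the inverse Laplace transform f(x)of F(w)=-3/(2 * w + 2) -3 * exp(-x)/2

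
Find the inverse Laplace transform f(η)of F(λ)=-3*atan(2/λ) -3*sin(2*η)/η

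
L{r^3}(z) 6/z^4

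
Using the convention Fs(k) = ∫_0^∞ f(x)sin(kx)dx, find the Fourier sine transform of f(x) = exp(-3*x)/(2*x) atan(k/3)/2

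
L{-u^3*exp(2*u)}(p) -6/(p - 2)^4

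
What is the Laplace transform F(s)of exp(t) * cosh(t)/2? (s - 1)/(2 * s * (s - 2))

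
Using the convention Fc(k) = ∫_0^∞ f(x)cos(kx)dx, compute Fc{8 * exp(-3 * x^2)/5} 4 * sqrt(3) * sqrt(pi) * exp(-k^2/12)/15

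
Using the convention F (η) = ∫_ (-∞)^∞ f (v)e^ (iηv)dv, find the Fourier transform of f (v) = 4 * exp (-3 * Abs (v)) 24/ (η^2 + 9)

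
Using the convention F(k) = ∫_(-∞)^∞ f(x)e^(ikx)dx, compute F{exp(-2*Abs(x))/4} 1/(k^2 + 4)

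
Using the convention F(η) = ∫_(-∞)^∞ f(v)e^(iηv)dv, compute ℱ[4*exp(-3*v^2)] 4*sqrt(3)*sqrt(pi)*exp(-η^2/12)/3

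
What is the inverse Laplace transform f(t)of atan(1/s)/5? sin(t)/(5*t)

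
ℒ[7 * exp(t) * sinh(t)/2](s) 7/(2 * s * (s - 2))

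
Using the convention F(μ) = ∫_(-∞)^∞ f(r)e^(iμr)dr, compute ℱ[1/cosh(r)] pi/cosh(pi*μ/2)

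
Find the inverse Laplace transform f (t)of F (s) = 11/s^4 11*t^3/6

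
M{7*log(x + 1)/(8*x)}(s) -7*pi*csc(pi*s)/(8*s - 8)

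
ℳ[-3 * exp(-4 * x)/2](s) -3 * gamma(s)/(2 * 2^(2 * s))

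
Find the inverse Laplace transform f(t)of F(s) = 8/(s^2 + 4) 4*sin(2*t)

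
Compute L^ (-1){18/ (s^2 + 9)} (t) 6*sin (3*t)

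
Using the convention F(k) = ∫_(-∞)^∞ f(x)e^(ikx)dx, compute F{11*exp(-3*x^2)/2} 11*sqrt(3)*sqrt(pi)*exp(-k^2/12)/6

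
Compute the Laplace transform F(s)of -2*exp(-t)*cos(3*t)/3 2*(-s - 1)/(3*((s + 1)^2 + 9))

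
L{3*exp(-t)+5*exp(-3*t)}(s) 5/(s+3)+3/(s+1)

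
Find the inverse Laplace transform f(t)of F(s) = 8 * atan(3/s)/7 8 * sin(3 * t)/(7 * t)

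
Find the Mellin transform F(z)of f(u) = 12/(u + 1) 12*pi*csc(pi*z)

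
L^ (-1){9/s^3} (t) 9 * t^2/2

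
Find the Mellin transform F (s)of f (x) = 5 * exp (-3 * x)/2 5 * gamma (s)/ (2 * 3^s)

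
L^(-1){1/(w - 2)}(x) exp(2*x)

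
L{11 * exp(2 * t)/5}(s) 11/(5 * (s - 2))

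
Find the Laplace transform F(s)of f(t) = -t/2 -1/(2*s^2)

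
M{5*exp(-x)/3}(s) 5*gamma(s)/3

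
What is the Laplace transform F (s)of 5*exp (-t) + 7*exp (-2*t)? 7/ (s + 2) + 5/ (s + 1)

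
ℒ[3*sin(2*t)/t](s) 3*atan(2/s)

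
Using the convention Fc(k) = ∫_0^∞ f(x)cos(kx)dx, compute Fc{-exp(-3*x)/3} -1/(k^2 + 9)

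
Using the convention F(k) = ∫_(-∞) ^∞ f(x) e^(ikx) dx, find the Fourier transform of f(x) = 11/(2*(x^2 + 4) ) 11*pi*exp(-2*Abs(k) ) /4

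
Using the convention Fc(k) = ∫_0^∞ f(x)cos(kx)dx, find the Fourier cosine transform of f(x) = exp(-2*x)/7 2/(7*(k^2 + 4))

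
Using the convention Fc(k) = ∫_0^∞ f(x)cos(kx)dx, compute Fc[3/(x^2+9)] pi * exp(-3 * k)/2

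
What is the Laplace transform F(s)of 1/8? 1/(8*s)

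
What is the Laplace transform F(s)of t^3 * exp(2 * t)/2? 3/(s - 2)^4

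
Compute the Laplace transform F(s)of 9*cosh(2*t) 9*s/(s^2-4)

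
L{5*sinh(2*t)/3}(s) 10/(3*(s^2 - 4))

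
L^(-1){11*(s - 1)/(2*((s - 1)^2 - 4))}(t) 11*exp(t)*cosh(2*t)/2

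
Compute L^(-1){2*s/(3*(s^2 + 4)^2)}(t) t*sin(2*t)/6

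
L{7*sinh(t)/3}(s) 7/(3*(s^2 - 1))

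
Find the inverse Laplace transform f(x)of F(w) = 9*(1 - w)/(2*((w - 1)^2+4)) -9*exp(x)*cos(2*x)/2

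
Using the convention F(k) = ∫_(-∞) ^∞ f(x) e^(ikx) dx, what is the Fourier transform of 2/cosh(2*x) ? pi/cosh(pi*k/4) 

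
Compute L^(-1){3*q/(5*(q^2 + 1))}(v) 3*cos(v)/5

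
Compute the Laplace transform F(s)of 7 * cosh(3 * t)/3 7 * s/(3 * (s^2 - 9))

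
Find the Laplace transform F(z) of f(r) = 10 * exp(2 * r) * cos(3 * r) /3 10 * (z - 2) /(3 * ((z - 2) ^2+9) ) 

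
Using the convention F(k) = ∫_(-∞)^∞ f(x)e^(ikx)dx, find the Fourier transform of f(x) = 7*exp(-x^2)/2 7*sqrt(pi)*exp(-k^2/4)/2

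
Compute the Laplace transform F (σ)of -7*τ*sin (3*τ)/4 -21*σ/ (2*(σ^2+9)^2)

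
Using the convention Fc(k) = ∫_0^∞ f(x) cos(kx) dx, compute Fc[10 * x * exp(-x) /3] 10 * (1 - k^2) /(3 * (k^2+1) ^2) 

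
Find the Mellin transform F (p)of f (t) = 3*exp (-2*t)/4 3*gamma (p)/ (4*2^p)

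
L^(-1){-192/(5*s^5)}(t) -8*t^4/5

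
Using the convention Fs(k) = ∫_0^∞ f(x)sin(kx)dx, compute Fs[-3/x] -3*pi/2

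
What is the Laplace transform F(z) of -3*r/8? -3/(8*z^2) 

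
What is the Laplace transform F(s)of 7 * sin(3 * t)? 21/(s^2 + 9)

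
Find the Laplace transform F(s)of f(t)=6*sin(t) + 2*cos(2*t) 6/(s^2 + 1) + 2*s/(s^2 + 4)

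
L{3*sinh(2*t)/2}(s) 3/(s^2 - 4)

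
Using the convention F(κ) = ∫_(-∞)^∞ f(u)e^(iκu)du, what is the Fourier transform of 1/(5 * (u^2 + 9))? pi * exp(-3 * Abs(κ))/15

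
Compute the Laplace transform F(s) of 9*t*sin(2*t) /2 18*s/(s^2 + 4) ^2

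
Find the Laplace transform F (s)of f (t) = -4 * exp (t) -4/ (s - 1)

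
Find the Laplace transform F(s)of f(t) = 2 2/s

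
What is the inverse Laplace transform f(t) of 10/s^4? 5 * t^3/3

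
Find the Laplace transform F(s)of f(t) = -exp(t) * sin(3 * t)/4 -3/(4 * (s - 1)^2+36)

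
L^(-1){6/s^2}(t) 6*t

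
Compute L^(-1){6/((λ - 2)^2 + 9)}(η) 2*exp(2*η)*sin(3*η)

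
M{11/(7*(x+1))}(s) 11*pi*csc(pi*s)/7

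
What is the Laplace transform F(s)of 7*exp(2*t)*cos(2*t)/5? 7*(s - 2)/(5*((s - 2)^2 + 4))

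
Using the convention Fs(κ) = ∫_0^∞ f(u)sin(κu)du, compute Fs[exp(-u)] κ/(κ^2 + 1)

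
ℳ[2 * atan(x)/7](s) -pi * sec(pi * s/2)/(7 * s)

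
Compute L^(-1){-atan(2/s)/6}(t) -sin(2*t)/(6*t)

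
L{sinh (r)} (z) 1/ (z^2-1)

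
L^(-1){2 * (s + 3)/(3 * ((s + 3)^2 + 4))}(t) 2 * exp(-3 * t) * cos(2 * t)/3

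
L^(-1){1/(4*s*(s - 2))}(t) exp(t)*sinh(t)/4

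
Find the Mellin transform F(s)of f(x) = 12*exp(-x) 12*gamma(s)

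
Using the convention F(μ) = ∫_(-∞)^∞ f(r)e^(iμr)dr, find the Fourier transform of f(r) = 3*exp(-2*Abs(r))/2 6/(μ^2 + 4)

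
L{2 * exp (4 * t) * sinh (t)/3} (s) 2/ (3 * ( (s - 4)^2 - 1))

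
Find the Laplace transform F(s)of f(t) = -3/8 -3/(8 * s)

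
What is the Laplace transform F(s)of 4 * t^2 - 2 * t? 8/s^3 - 2/s^2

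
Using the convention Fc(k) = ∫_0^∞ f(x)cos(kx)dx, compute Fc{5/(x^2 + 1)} 5*pi*exp(-k)/2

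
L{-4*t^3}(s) -24/s^4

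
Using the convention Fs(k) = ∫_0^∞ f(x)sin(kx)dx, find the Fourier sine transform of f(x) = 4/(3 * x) 2 * pi/3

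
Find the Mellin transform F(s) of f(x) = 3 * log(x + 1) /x -3 * pi * csc(pi * s) /(s - 1) 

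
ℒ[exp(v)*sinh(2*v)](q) 2/((q - 1)^2 - 4)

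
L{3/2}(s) 3/(2*s) 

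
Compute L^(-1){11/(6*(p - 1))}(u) 11*exp(u)/6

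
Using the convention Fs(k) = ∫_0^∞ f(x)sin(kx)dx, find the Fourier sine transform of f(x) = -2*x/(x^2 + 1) -pi*exp(-k)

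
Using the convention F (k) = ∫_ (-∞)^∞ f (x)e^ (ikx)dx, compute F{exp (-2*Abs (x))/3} 4/ (3*(k^2 + 4))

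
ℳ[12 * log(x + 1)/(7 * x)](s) -12 * pi * csc(pi * s)/(7 * s - 7)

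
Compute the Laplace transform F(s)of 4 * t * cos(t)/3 4 * (s^2 - 1)/(3 * (s^2 + 1)^2)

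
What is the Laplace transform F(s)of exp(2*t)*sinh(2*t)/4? 1/(2*s*(s - 4))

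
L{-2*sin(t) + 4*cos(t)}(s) 4*s/(s^2 + 1) - 2/(s^2 + 1)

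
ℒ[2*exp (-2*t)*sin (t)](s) 2/ ( (s + 2)^2 + 1)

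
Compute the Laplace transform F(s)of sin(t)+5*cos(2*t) 1/(s^2+1)+5*s/(s^2+4)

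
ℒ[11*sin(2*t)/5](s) 22/(5*(s^2 + 4))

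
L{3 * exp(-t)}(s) 3/(s + 1)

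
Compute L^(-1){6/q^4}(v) v^3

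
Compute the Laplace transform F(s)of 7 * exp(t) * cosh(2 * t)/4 7 * (s - 1)/(4 * ((s - 1)^2-4))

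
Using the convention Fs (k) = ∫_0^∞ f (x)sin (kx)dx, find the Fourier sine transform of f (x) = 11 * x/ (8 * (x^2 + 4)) 11 * pi * exp (-2 * k)/16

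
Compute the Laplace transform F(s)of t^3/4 3/(2 * s^4)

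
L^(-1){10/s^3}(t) 5*t^2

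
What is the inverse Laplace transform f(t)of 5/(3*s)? 5/3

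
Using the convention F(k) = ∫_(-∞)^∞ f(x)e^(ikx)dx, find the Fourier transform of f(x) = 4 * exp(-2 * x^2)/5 2 * sqrt(2) * sqrt(pi) * exp(-k^2/8)/5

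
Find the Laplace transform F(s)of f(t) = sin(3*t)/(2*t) atan(3/s)/2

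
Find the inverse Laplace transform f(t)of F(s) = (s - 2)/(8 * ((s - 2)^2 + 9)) exp(2 * t) * cos(3 * t)/8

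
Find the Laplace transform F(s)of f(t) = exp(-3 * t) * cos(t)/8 (s+3)/(8 * ((s+3)^2+1))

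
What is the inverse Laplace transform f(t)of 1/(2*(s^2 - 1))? sinh(t)/2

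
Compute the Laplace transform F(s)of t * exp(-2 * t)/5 1/(5 * (s + 2)^2)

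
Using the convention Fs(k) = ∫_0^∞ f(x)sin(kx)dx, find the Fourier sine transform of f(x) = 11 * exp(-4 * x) 11 * k/(k^2+16)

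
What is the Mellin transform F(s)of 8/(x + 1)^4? 4*gamma(s)*gamma(4 - s)/3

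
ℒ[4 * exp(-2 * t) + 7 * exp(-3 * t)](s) 7/(s + 3) + 4/(s + 2)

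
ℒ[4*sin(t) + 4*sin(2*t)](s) 8/(s^2 + 4) + 4/(s^2 + 1)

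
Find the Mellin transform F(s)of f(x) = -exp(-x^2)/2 -gamma(s/2)/4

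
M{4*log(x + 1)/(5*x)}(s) -4*pi*csc(pi*s)/(5*s - 5)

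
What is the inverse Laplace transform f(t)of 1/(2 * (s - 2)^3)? t^2 * exp(2 * t)/4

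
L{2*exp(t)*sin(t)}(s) 2/((s - 1)^2 + 1)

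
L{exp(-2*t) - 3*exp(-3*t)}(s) 1/(s + 2) - 3/(s + 3)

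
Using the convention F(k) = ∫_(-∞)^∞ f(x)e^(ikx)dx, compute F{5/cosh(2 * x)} 5 * pi/(2 * cosh(pi * k/4))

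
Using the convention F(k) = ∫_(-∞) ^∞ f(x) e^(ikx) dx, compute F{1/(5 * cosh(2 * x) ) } pi/(10 * cosh(pi * k/4) ) 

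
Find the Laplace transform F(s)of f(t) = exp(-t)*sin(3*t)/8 3/(8*((s + 1)^2 + 9))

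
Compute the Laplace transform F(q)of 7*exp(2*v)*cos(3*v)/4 7*(q - 2)/(4*((q - 2)^2 + 9))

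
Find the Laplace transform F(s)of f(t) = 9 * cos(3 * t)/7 9 * s/(7 * (s^2 + 9))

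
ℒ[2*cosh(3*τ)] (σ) 2*σ/(σ^2-9)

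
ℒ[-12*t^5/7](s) -1440/(7*s^6)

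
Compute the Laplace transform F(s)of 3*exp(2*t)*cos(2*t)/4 3*(s - 2)/(4*((s - 2)^2 + 4))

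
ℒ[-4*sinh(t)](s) -4/(s^2 - 1)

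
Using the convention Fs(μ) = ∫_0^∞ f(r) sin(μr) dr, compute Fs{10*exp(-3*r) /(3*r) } 10*atan(μ/3) /3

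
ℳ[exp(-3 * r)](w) gamma(w)/3^w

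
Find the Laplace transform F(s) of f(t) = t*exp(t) (s - 1) ^(-2) 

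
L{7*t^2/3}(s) 14/(3*s^3)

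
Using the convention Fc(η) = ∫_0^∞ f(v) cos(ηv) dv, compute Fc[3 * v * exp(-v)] 3 * (1 - η^2) /(η^2 + 1) ^2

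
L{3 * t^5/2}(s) 180/s^6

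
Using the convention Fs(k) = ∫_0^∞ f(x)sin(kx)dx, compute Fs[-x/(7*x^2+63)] -pi*exp(-3*k)/14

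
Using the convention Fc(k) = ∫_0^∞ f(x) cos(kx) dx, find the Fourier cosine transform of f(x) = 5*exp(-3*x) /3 5/(k^2+9) 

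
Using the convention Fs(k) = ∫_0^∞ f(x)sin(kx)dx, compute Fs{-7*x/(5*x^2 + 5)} -7*pi*exp(-k)/10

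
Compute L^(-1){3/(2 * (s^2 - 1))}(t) 3 * sinh(t)/2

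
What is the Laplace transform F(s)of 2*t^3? 12/s^4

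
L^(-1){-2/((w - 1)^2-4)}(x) -exp(x) * sinh(2 * x)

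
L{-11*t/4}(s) -11/(4*s^2)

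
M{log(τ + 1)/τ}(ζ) -pi * csc(pi * ζ)/(ζ - 1)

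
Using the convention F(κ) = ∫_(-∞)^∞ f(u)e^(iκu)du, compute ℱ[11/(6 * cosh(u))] 11 * pi/(6 * cosh(pi * κ/2))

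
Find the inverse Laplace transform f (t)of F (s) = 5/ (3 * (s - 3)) 5 * exp (3 * t)/3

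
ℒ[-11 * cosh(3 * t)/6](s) -11 * s/(6 * s^2 - 54)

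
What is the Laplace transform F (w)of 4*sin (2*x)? 8/ (w^2 + 4)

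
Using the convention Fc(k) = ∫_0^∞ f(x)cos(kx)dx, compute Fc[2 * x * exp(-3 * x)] 2 * (9 - k^2)/(k^2 + 9)^2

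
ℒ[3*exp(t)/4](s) 3/(4*(s - 1))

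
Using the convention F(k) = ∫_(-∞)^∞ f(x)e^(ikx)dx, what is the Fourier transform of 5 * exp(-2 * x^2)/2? 5 * sqrt(2) * sqrt(pi) * exp(-k^2/8)/4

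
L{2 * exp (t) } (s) 2/ (s - 1) 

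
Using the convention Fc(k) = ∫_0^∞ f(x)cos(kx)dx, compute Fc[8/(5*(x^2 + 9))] 4*pi*exp(-3*k)/15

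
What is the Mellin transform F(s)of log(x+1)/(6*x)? -pi*csc(pi*s)/(6*s - 6)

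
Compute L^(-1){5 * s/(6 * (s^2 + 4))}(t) 5 * cos(2 * t)/6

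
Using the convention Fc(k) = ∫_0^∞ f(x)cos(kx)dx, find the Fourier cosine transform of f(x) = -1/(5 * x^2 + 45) -pi * exp(-3 * k)/30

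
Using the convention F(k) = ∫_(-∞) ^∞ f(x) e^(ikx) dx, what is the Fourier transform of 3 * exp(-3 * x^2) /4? sqrt(3) * sqrt(pi) * exp(-k^2/12) /4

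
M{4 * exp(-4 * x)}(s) 2^(2 - 2 * s) * gamma(s)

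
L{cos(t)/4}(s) s/(4*(s^2+1))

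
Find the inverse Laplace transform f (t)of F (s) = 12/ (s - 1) 12*exp (t)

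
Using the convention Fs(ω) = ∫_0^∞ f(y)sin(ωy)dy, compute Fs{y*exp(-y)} 2*ω/(ω^2 + 1)^2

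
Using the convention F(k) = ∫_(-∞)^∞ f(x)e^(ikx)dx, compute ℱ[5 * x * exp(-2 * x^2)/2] 5 * sqrt(2) * I * sqrt(pi) * k * exp(-k^2/8)/16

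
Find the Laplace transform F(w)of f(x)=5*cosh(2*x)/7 5*w/(7*(w^2 - 4))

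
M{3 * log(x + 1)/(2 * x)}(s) -3 * pi * csc(pi * s)/(2 * s - 2)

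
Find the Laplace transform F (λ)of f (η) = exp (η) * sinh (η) 1/ (λ * (λ - 2))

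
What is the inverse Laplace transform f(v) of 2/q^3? v^2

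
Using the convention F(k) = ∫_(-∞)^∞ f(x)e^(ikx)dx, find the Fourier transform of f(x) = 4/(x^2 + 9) 4 * pi * exp(-3 * Abs(k))/3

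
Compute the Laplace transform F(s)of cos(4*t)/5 s/(5*(s^2 + 16))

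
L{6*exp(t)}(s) 6/(s - 1)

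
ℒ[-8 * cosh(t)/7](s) -8 * s/(7 * s^2 - 7)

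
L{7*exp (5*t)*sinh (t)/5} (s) 7/ (5*( (s - 5)^2 - 1))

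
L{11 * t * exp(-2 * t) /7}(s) 11/(7 * (s + 2) ^2) 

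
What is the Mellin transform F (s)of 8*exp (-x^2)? 4*gamma (s/2)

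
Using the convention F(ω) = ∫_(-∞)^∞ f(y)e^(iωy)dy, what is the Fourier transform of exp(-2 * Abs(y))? 4/(ω^2+4)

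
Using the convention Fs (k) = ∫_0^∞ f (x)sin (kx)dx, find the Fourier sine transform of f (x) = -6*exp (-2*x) -6*k/ (k^2 + 4)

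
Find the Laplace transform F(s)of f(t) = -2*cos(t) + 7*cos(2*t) 7*s/(s^2 + 4) - 2*s/(s^2 + 1)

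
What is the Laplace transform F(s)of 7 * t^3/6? 7/s^4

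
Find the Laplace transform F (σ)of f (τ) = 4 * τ 4/σ^2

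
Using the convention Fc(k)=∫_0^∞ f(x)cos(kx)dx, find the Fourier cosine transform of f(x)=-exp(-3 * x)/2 -3/(2 * k^2 + 18)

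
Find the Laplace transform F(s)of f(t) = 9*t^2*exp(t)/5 18/(5*(s - 1)^3)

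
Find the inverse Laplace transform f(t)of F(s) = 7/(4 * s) 7/4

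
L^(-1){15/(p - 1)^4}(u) 5 * u^3 * exp(u)/2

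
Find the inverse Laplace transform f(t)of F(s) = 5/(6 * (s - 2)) 5 * exp(2 * t)/6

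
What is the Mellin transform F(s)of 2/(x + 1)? 2*pi*csc(pi*s)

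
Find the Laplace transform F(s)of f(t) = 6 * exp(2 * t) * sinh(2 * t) 12/(s * (s - 4))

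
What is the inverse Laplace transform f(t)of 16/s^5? 2 * t^4/3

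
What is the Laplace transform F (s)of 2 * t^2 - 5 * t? 4/s^3 - 5/s^2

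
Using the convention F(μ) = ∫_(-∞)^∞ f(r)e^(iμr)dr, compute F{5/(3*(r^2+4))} 5*pi*exp(-2*Abs(μ))/6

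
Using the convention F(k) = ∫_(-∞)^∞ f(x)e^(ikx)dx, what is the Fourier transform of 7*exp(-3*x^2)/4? 7*sqrt(3)*sqrt(pi)*exp(-k^2/12)/12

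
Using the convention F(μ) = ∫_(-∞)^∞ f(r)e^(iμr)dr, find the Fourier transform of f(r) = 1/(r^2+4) pi * exp(-2 * Abs(μ))/2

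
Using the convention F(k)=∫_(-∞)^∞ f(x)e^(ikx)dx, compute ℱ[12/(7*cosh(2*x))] 6*pi/(7*cosh(pi*k/4))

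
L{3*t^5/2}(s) 180/s^6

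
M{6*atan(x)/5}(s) -3*pi*sec(pi*s/2)/(5*s)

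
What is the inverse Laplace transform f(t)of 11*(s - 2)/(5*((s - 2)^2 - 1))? 11*exp(2*t)*cosh(t)/5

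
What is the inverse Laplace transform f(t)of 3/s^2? 3 * t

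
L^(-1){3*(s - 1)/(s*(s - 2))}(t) 3*exp(t)*cosh(t)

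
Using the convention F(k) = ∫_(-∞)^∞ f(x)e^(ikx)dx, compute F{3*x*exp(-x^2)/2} 3*I*sqrt(pi)*k*exp(-k^2/4)/4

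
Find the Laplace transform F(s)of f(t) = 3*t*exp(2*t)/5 3/(5*(s - 2)^2)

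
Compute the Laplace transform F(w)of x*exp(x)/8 1/(8*(w - 1)^2)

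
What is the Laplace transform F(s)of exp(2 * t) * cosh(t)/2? (s - 2)/(2 * ((s - 2)^2 - 1))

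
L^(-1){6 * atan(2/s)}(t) 6 * sin(2 * t)/t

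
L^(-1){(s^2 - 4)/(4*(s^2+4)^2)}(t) t*cos(2*t)/4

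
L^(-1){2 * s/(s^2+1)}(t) 2 * cos(t)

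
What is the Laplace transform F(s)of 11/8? 11/(8 * s)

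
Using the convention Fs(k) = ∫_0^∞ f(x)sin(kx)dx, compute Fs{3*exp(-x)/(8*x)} 3*atan(k)/8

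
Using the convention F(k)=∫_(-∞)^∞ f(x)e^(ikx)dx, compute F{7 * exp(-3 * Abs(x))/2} 21/(k^2 + 9)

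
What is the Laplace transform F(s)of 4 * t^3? 24/s^4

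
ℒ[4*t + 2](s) 4/s^2 + 2/s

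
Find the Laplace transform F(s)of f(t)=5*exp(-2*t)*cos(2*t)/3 5*(s + 2)/(3*((s + 2)^2 + 4))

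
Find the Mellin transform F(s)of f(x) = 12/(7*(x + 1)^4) 2*gamma(s)*gamma(4 - s)/7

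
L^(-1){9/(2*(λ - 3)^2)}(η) 9*η*exp(3*η)/2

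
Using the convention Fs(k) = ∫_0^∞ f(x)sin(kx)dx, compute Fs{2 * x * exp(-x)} 4 * k/(k^2 + 1)^2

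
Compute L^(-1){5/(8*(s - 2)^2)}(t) 5*t*exp(2*t)/8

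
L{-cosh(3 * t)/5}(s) -s/(5 * s^2 - 45)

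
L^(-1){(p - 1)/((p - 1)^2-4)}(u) exp(u)*cosh(2*u)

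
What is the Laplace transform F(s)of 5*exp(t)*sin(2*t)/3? 10/(3*((s - 1)^2 + 4))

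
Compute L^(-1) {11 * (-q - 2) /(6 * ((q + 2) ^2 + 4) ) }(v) -11 * exp(-2 * v) * cos(2 * v) /6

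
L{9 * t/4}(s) 9/(4 * s^2) 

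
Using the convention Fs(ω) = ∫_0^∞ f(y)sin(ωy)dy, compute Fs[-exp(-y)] -ω/(ω^2+1)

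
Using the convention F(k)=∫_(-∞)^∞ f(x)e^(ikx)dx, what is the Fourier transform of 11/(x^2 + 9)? 11 * pi * exp(-3 * Abs(k))/3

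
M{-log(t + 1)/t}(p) pi*csc(pi*p)/(p - 1)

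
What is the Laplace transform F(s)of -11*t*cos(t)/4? 11*(1 - s^2)/(4*(s^2 + 1)^2)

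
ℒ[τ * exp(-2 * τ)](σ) (σ + 2)^(-2)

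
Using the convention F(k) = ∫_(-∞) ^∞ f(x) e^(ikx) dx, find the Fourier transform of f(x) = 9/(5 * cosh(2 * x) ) 9 * pi/(10 * cosh(pi * k/4) ) 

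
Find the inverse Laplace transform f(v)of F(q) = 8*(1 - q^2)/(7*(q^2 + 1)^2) -8*v*cos(v)/7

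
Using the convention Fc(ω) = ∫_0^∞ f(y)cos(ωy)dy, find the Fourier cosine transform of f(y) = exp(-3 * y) 3/(ω^2+9)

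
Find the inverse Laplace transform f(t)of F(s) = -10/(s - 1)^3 -5 * t^2 * exp(t)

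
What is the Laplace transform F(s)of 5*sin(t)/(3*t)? 5*atan(1/s)/3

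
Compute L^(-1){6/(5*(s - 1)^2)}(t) 6*t*exp(t)/5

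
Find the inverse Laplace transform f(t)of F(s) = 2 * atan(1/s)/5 2 * sin(t)/(5 * t)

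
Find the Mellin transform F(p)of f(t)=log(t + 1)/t -pi*csc(pi*p)/(p - 1)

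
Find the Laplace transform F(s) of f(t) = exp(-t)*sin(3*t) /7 3/(7*((s+1) ^2+9) ) 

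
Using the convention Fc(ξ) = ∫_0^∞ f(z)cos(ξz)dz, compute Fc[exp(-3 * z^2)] sqrt(3) * sqrt(pi) * exp(-ξ^2/12)/6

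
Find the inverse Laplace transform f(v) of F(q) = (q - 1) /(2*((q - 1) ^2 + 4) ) exp(v)*cos(2*v) /2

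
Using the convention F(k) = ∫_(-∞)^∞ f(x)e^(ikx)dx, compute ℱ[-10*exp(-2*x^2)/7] -5*sqrt(2)*sqrt(pi)*exp(-k^2/8)/7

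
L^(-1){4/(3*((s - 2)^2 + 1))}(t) 4*exp(2*t)*sin(t)/3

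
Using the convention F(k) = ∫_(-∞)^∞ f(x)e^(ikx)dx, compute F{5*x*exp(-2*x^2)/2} 5*sqrt(2)*I*sqrt(pi)*k*exp(-k^2/8)/16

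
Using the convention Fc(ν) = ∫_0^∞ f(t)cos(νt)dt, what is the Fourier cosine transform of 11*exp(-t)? 11/(ν^2 + 1)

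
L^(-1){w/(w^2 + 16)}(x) cos(4*x)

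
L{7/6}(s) 7/(6*s)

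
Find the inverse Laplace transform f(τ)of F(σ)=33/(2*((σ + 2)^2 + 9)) 11*exp(-2*τ)*sin(3*τ)/2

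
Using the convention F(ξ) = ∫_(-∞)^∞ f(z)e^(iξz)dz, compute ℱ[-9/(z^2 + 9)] -3*pi*exp(-3*Abs(ξ))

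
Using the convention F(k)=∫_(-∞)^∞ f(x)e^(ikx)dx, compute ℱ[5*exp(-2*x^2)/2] 5*sqrt(2)*sqrt(pi)*exp(-k^2/8)/4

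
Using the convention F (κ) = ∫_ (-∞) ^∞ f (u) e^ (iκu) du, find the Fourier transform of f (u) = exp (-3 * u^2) sqrt (3) * sqrt (pi) * exp (-κ^2/12) /3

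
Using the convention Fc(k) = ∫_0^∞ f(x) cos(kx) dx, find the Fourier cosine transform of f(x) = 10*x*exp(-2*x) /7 10*(4 - k^2) /(7*(k^2 + 4) ^2) 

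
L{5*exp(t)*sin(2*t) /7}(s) 10/(7*((s - 1) ^2 + 4) ) 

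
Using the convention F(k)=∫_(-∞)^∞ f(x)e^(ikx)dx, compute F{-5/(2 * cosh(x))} -5 * pi/(2 * cosh(pi * k/2))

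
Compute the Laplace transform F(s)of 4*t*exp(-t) 4/(s + 1)^2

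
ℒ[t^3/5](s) 6/(5 * s^4)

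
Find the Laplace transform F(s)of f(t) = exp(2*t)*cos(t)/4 (s - 2)/(4*((s - 2)^2 + 1))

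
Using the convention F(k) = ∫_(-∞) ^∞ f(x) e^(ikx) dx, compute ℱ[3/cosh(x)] 3 * pi/cosh(pi * k/2) 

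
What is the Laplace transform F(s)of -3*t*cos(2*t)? 3*(4 - s^2)/(s^2+4)^2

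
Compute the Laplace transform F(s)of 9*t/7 9/(7*s^2)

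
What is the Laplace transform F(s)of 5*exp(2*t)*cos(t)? 5*(s - 2)/((s - 2)^2 + 1)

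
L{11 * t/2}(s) 11/(2 * s^2)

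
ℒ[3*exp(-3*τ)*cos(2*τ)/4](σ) 3*(σ + 3)/(4*((σ + 3)^2 + 4))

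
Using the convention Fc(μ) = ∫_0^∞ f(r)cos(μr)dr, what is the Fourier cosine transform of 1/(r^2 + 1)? pi*exp(-μ)/2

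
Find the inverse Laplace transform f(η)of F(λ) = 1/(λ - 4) exp(4 * η)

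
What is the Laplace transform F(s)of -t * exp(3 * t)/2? -1/(2 * (s - 3)^2)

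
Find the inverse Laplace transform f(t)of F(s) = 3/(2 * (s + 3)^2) 3 * t * exp(-3 * t)/2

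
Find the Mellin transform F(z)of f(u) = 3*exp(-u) 3*gamma(z)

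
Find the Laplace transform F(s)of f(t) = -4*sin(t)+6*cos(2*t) 6*s/(s^2+4) - 4/(s^2+1)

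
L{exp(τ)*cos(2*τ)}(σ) (σ - 1)/((σ - 1)^2 + 4)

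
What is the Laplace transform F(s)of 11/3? 11/(3*s)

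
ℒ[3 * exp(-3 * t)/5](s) 3/(5 * (s + 3))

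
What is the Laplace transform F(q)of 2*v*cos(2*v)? 2*(q^2-4)/(q^2 + 4)^2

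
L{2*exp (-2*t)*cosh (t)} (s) 2*(s + 2)/ ( (s + 2)^2 - 1)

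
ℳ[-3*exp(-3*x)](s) -3^(1 - s)*gamma(s)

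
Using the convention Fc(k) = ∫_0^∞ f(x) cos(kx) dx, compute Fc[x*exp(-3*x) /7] (9 - k^2) /(7*(k^2 + 9) ^2) 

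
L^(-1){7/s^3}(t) 7*t^2/2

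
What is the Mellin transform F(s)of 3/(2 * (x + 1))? 3 * pi * csc(pi * s)/2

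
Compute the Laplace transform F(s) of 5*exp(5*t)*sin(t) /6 5/(6*((s - 5) ^2+1) ) 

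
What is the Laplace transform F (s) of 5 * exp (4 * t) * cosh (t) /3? 5 * (s - 4) / (3 * ( (s - 4) ^2 - 1) ) 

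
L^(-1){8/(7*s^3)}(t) 4*t^2/7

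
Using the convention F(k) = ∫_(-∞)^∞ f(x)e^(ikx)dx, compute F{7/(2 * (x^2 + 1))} 7 * pi * exp(-Abs(k))/2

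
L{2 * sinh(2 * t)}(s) 4/(s^2 - 4)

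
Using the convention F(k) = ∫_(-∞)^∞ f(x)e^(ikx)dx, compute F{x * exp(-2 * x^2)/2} sqrt(2) * I * sqrt(pi) * k * exp(-k^2/8)/16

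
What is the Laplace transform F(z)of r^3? 6/z^4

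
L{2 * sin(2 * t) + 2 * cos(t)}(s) 2 * s/(s^2 + 1) + 4/(s^2 + 4)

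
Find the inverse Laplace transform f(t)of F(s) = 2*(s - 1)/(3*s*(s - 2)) 2*exp(t)*cosh(t)/3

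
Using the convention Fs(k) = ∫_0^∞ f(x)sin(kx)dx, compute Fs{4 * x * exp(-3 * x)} 24 * k/(k^2 + 9)^2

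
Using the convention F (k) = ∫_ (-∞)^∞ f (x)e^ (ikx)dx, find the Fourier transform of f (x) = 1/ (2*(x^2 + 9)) pi*exp (-3*Abs (k))/6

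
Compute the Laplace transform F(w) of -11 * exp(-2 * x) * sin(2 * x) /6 -11/(3 * (w + 2) ^2 + 12) 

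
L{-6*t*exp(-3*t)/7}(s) -6/(7*(s + 3)^2)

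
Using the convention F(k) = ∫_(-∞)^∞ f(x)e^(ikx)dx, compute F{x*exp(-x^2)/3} I*sqrt(pi)*k*exp(-k^2/4)/6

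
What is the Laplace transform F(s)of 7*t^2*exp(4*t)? 14/(s - 4)^3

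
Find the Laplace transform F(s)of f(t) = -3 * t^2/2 -3/s^3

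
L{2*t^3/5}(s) 12/(5*s^4)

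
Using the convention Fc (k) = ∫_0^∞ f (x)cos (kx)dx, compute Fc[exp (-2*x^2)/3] sqrt (2)*sqrt (pi)*exp (-k^2/8)/12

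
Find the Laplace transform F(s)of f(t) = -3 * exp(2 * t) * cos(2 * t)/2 3 * (2 - s)/(2 * ((s - 2)^2 + 4))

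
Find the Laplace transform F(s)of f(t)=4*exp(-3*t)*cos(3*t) 4*(s + 3)/((s + 3)^2 + 9)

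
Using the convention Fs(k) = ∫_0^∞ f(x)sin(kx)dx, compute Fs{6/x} 3 * pi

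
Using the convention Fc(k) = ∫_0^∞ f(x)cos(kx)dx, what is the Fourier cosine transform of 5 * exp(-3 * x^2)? 5 * sqrt(3) * sqrt(pi) * exp(-k^2/12)/6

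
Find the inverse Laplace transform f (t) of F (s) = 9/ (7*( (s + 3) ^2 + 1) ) 9*exp (-3*t)*sin (t) /7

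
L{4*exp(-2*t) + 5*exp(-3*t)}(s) 4/(s + 2) + 5/(s + 3)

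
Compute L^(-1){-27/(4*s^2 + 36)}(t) -9*sin(3*t)/4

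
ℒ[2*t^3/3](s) 4/s^4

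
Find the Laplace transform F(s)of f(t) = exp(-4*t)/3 1/(3*(s + 4))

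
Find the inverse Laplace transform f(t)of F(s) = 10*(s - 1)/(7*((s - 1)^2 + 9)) 10*exp(t)*cos(3*t)/7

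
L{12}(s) 12/s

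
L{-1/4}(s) -1/(4*s)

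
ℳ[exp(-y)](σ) gamma(σ)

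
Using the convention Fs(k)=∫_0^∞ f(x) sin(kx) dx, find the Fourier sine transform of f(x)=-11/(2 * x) -11 * pi/4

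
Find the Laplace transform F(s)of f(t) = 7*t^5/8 105/s^6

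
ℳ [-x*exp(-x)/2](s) -gamma(s+1)/2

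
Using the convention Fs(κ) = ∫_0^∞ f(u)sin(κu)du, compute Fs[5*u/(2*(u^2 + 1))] 5*pi*exp(-κ)/4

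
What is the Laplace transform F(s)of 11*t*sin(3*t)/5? 66*s/(5*(s^2 + 9)^2)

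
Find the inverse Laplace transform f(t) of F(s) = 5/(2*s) 5/2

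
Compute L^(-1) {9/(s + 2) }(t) 9*exp(-2*t) 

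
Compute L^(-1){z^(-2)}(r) r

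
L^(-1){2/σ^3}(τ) τ^2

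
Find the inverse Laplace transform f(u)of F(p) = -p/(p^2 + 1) -cos(u)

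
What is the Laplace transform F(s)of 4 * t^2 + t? s^(-2) + 8/s^3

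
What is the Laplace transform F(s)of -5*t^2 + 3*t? 3/s^2 - 10/s^3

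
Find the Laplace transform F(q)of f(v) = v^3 6/q^4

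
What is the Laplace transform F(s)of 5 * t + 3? 3/s + 5/s^2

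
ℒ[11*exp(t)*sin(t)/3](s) 11/(3*((s - 1)^2 + 1))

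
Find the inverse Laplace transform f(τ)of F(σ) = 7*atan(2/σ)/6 7*sin(2*τ)/(6*τ)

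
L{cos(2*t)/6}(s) s/(6*(s^2 + 4))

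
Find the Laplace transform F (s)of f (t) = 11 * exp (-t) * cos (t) 11 * (s + 1)/ ( (s + 1)^2 + 1)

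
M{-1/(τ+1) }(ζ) -pi * csc(pi * ζ) 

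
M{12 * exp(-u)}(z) 12 * gamma(z)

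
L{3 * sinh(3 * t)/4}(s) 9/(4 * (s^2-9))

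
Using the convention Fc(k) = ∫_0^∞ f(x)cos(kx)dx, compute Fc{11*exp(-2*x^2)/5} 11*sqrt(2)*sqrt(pi)*exp(-k^2/8)/20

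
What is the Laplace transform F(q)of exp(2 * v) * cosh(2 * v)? (q - 2)/(q * (q - 4))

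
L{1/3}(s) 1/(3 * s) 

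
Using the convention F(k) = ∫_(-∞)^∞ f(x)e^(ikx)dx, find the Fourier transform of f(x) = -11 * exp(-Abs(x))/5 -22/(5 * k^2 + 5)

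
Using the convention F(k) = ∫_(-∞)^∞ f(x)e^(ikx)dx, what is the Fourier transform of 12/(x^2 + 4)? 6 * pi * exp(-2 * Abs(k))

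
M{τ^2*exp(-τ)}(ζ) gamma(ζ + 2)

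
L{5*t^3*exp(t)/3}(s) 10/(s - 1)^4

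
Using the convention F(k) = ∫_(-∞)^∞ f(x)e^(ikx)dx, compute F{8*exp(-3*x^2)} 8*sqrt(3)*sqrt(pi)*exp(-k^2/12)/3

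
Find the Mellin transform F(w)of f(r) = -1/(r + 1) -pi * csc(pi * w)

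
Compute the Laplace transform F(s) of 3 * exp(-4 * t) 3/(s + 4) 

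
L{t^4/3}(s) 8/s^5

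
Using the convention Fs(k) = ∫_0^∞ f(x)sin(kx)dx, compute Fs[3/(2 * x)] 3 * pi/4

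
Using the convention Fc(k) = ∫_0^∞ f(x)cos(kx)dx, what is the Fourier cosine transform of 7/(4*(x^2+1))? 7*pi*exp(-k)/8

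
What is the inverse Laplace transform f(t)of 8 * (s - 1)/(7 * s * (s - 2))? 8 * exp(t) * cosh(t)/7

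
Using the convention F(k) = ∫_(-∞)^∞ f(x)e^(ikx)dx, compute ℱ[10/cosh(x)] 10*pi/cosh(pi*k/2)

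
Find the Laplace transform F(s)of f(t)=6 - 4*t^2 6/s - 8/s^3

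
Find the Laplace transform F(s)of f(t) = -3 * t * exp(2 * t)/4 -3/(4 * (s - 2)^2)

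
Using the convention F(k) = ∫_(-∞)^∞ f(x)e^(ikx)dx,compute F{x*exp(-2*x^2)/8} sqrt(2)*I*sqrt(pi)*k*exp(-k^2/8)/64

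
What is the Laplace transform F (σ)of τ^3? 6/σ^4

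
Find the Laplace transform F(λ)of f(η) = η λ^(-2)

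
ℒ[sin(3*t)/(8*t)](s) atan(3/s)/8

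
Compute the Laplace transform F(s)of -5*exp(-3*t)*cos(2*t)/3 5*(-s - 3)/(3*((s + 3)^2 + 4))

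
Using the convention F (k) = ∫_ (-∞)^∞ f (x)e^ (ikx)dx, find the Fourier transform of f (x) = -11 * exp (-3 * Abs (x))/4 -33/ (2 * k^2+18)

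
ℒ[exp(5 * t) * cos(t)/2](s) (s - 5)/(2 * ((s - 5)^2+1))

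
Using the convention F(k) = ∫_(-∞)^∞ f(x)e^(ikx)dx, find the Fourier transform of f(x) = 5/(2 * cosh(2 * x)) 5 * pi/(4 * cosh(pi * k/4))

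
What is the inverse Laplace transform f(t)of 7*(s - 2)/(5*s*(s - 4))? 7*exp(2*t)*cosh(2*t)/5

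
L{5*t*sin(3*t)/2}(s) 15*s/(s^2+9)^2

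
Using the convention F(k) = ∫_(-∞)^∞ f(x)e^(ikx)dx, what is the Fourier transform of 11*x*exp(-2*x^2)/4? 11*sqrt(2)*I*sqrt(pi)*k*exp(-k^2/8)/32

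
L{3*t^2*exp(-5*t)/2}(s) 3/(s + 5)^3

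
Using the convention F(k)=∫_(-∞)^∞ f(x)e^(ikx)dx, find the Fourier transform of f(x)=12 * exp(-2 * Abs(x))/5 48/(5 * (k^2 + 4))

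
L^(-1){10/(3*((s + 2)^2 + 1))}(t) 10*exp(-2*t)*sin(t)/3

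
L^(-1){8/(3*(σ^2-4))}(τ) 4*sinh(2*τ)/3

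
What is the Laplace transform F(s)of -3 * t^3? -18/s^4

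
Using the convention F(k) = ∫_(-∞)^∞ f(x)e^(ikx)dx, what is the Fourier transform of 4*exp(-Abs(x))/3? 8/(3*(k^2 + 1))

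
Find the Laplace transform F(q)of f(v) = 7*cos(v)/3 7*q/(3*(q^2 + 1))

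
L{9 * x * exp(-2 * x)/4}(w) 9/(4 * (w + 2)^2)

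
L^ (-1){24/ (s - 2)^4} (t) 4*t^3*exp (2*t)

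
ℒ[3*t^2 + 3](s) 6/s^3 + 3/s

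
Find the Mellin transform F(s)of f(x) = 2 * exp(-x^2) gamma(s/2)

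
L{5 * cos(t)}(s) 5 * s/(s^2+1)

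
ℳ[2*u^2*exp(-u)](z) 2*gamma(z+2)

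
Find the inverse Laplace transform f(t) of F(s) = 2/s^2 2 * t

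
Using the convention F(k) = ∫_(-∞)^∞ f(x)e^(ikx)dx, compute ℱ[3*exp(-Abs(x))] 6/(k^2 + 1)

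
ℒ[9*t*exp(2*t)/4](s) 9/(4*(s - 2)^2)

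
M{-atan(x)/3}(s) pi * sec(pi * s/2)/(6 * s)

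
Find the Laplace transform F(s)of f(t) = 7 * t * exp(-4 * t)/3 7/(3 * (s + 4)^2)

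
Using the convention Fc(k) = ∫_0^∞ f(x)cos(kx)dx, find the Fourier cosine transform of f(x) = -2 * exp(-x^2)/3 -sqrt(pi) * exp(-k^2/4)/3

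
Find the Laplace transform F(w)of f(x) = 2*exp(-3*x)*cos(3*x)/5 2*(w+3)/(5*((w+3)^2+9))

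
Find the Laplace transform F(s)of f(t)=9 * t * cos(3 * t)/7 9 * (s^2 - 9)/(7 * (s^2 + 9)^2)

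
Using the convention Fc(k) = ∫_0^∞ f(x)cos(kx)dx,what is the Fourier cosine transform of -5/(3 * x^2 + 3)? -5 * pi * exp(-k)/6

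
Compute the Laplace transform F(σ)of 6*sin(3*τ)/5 18/(5*(σ^2 + 9))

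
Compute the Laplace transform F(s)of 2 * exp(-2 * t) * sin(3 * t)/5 6/(5 * ((s + 2)^2 + 9))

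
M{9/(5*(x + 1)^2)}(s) -9*pi*(s - 1)/(5*sin(pi*s))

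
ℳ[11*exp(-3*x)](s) 11*gamma(s)/3^s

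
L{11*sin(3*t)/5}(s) 33/(5*(s^2 + 9))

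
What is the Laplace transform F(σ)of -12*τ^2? -24/σ^3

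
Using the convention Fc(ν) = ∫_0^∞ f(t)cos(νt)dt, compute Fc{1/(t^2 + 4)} pi*exp(-2*ν)/4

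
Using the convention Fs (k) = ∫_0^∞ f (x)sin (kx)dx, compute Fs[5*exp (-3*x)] 5*k/ (k^2 + 9)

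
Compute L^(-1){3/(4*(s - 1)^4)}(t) t^3*exp(t)/8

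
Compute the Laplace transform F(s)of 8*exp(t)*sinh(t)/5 8/(5*s*(s - 2))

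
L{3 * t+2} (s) 3/s^2+2/s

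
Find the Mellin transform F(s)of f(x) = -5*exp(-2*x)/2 -5*gamma(s)/(2*2^s)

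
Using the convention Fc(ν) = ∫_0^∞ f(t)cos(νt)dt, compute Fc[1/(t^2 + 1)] pi*exp(-ν)/2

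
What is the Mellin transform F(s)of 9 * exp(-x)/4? 9 * gamma(s)/4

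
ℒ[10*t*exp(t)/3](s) 10/(3*(s - 1)^2)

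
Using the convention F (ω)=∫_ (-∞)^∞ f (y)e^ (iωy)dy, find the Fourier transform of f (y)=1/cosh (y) pi/cosh (pi * ω/2)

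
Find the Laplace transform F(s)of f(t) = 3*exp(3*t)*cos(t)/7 3*(s - 3)/(7*((s - 3)^2 + 1))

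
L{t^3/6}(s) s^(-4)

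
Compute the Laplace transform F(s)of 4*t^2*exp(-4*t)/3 8/(3*(s + 4)^3)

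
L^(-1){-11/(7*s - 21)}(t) -11*exp(3*t)/7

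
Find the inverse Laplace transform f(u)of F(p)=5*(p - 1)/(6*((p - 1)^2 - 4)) 5*exp(u)*cosh(2*u)/6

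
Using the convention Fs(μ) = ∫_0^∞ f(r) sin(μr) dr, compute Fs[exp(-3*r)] μ/(μ^2 + 9) 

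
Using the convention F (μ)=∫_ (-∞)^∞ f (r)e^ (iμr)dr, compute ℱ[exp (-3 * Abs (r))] 6/ (μ^2 + 9)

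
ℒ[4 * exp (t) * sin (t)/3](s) 4/ (3 * ( (s - 1)^2 + 1))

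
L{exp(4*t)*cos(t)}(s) (s - 4)/((s - 4)^2 + 1)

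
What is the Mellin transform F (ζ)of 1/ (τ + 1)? pi * csc (pi * ζ)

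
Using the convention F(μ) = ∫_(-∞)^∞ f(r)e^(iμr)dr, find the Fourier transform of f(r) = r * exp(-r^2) I * sqrt(pi) * μ * exp(-μ^2/4)/2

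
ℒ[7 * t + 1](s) 7/s^2 + 1/s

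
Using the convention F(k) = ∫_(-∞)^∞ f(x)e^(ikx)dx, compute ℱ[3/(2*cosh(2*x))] 3*pi/(4*cosh(pi*k/4))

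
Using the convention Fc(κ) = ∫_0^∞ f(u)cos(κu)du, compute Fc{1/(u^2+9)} pi*exp(-3*κ)/6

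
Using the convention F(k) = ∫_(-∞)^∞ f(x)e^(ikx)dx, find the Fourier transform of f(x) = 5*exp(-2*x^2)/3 5*sqrt(2)*sqrt(pi)*exp(-k^2/8)/6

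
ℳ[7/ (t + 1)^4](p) 7*gamma (p)*gamma (4 - p)/6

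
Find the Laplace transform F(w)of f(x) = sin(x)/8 1/(8*(w^2 + 1))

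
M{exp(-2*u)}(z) gamma(z)/2^z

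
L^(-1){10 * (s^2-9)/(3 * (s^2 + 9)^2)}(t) 10 * t * cos(3 * t)/3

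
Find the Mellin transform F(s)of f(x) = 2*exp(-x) 2*gamma(s)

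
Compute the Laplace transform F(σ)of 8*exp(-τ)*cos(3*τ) 8*(σ + 1)/((σ + 1)^2 + 9)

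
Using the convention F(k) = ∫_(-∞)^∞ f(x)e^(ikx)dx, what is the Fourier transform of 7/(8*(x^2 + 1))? 7*pi*exp(-Abs(k))/8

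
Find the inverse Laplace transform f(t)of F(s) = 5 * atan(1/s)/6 5 * sin(t)/(6 * t)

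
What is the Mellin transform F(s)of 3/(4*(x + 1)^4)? gamma(s)*gamma(4 - s)/8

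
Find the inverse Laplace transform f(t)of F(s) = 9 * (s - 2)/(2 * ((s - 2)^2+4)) 9 * exp(2 * t) * cos(2 * t)/2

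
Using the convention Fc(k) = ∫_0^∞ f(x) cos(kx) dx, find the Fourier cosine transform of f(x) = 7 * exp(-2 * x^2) 7 * sqrt(2) * sqrt(pi) * exp(-k^2/8) /4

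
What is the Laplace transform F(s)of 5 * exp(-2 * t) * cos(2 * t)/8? 5 * (s + 2)/(8 * ((s + 2)^2 + 4))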